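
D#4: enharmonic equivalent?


Enharmonic notes sound the same pitch but are spelled with different letter names
D# and Eb name the same pitch class
= Eb4


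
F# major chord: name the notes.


Reasoning:
Major triad = root + major 3rd (4 semitones) + perfect 5th (7 semitones)
A triad on F# stacks thirds, so the chord tones use letter names F-A-C
Root: F#
Major 3rd above F#: A#
Perfect 5th above F#: C#
Chord = F# A# C#


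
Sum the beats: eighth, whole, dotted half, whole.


Solution.
Beat values:
  eighth = 0.5 beats
  whole = 4 beats
  dotted half = 3 beats
  whole = 4 beats
Sum = 0.5 + 4 + 3 + 4
= 11.5 beats


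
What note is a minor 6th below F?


Solution.
A 6th spans 6 letter names, so from F we land on A
A minor 6th = 8 semitones below F
Spell A at that pitch: A
= A


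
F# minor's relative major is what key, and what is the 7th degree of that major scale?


Reasoning:
The relative major shares the key signature and is a minor 3rd above the minor tonic
A minor 3rd above F# is A
→ relative major of F# minor is A major
A major scale: A B C# D E F# G#
= A major; 7th degree = G#


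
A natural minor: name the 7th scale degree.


Solution.
Natural minor scale pattern: W-H-W-W-H-W-W (2-1-2-2-1-2-2 semitones)
Starting from A:
  A + 2 semitones → B
  B + 1 semitone → C
  C + 2 semitones → D
  D + 2 semitones → E
  E + 1 semitone → F
  F + 2 semitones → G
  G + 2 semitones → A
Scale: A B C D E F G
Degree 7 = G


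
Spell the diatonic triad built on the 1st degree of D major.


Solution.
D major scale: D E F# G A B C#
Diatonic triad on degree 1 stacks scale notes 1, 3, 5: D F# A
D→F# = 4 semitones; D→A = 7 semitones → major triad
= D F# A (major)


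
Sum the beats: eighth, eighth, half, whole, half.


Beat values:
  eighth = 0.5 beats
  eighth = 0.5 beats
  half = 2 beats
  whole = 4 beats
  half = 2 beats
Sum = 0.5 + 0.5 + 2 + 4 + 2
= 9 beats


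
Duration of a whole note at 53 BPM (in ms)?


Solution.
One quarter-note beat = 60000 / BPM = 60000 / 53 ms
Whole note = 4 × quarter note
Duration = 4 × 60000 / 53 = 240000 / 53
= 4528.3 ms


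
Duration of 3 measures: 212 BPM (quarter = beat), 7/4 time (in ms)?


Solution.
Quarter-note beat duration = 60000 / 212 ms
Beats per measure (7/4) = 7
One measure = 7 × 60000 / 212 = 420000 / 212 ms
3 measures = 3 × 420000 / 212 = 1260000 / 212
= 5943.4 ms


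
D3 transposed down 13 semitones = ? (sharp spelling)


D3: chromatic position 2 in octave 3 → absolute = 3×12 + 2 = 38
Transpose down 13: 38 - 13 = 25
25 = 2×12 + 1 → C# in octave 2
Result = C#2


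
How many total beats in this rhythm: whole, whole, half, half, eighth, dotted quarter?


Beat values:
  whole = 4 beats
  whole = 4 beats
  half = 2 beats
  half = 2 beats
  eighth = 0.5 beats
  dotted quarter = 1.5 beats
Sum = 4 + 4 + 2 + 2 + 0.5 + 1.5
= 14 beats


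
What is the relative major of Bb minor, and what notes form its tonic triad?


Reasoning:
The relative major shares the key signature and is a minor 3rd above the minor tonic
A minor 3rd above Bb is Db
→ relative major of Bb minor is Db major
Tonic triad of Db major = root + major 3rd + perfect 5th = Db F Ab
= Db major; triad = Db F Ab


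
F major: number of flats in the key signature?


Working:
Flat major keys: C(0), F(1), Bb(2), Eb(3), Ab(4), Db(5), Gb(6), Cb(7)
F major has 1 flat
Order of flats: Bb Eb Ab Db Gb Cb Fb → first 1: Bb
= 1 flat


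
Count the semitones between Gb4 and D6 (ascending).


Working:
Absolute semitone position = octave×12 + chromatic position
Gb4: 4×12 + 6 = 54
D6: 6×12 + 2 = 74
Difference = 74 - 54 = 20
= 20 semitones


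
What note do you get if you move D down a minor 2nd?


Step by step:
minor 2nd: 2 letter names, 1 semitones
Letter: D - 1 → C
Pitch: D - 1 semitones, spelled as a C → C#
= C#


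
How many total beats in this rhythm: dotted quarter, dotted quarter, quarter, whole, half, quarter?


Beat values:
  dotted quarter = 1.5 beats
  dotted quarter = 1.5 beats
  quarter = 1 beat
  whole = 4 beats
  half = 2 beats
  quarter = 1 beat
Sum = 1.5 + 1.5 + 1 + 4 + 2 + 1
= 11 beats


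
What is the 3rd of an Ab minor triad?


Minor triad = root + minor 3rd (3 semitones) + perfect 5th (7 semitones)
A triad on Ab stacks thirds, so the chord tones use letter names A-C-E
Root: Ab
Minor 3rd above Ab: Cb
Perfect 5th above Ab: Eb
The 3rd = Cb


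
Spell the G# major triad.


Let's work it out.
Major triad = root + major 3rd (4 semitones) + perfect 5th (7 semitones)
A triad on G# stacks thirds, so the chord tones use letter names G-B-D
Root: G#
Major 3rd above G#: B#
Perfect 5th above G#: D#
Chord = G# B# D#


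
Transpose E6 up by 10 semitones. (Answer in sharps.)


E6: chromatic position 4 in octave 6 → absolute = 6×12 + 4 = 76
Transpose up 10: 76 + 10 = 86
86 = 7×12 + 2 → D in octave 7
Result = D7


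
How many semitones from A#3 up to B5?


Solution.
Absolute semitone position = octave×12 + chromatic position
A#3: 3×12 + 10 = 46
B5: 5×12 + 11 = 71
Difference = 71 - 46 = 25
= 25 semitones


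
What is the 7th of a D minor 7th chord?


Solution.
Minor 7th chord = root + minor 3rd + perfect 5th + minor 7th
Seventh chords stack in thirds, so the letter names are D-F-A-C
Root: D
Minor 3rd above D: F
Perfect 5th above D: A
Minor 7th above D: C
The 7th = C


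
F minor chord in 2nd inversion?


Let's work it out.
Root position: F Ab C
2nd inversion: move root and 3rd up an octave
Bass note: C
Notes (bottom to top) = C F Ab


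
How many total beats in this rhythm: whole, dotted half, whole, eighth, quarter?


Beat values:
  whole = 4 beats
  dotted half = 3 beats
  whole = 4 beats
  eighth = 0.5 beats
  quarter = 1 beat
Sum = 4 + 3 + 4 + 0.5 + 1
= 12.5 beats


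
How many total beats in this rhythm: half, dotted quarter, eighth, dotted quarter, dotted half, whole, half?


Reasoning:
Beat values:
  half = 2 beats
  dotted quarter = 1.5 beats
  eighth = 0.5 beats
  dotted quarter = 1.5 beats
  dotted half = 3 beats
  whole = 4 beats
  half = 2 beats
Sum = 2 + 1.5 + 0.5 + 1.5 + 3 + 4 + 2
= 14.5 beats


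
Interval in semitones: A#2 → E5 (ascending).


Reasoning:
Absolute semitone position = octave×12 + chromatic position
A#2: 2×12 + 10 = 34
E5: 5×12 + 4 = 64
Difference = 64 - 34 = 30
= 30 semitones


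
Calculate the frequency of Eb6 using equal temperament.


Let's work it out.
f = 440 × 2^(n/12) where n = semitones from A4
Eb6: 18 semitones from A4
f = 440 × 2^(18/12)
f = 1244.51 Hz


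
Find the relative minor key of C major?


Step by step:
The relative minor shares the major's key signature and starts on its 6th degree
6th degree = a major 6th above the tonic; a major 6th above C is A
→ relative minor of C major is A minor
= A minor


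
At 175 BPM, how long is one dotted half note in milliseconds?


Solution.
One quarter-note beat = 60000 / BPM = 60000 / 175 ms
Dotted half note = 3 × quarter note
Duration = 3 × 60000 / 175 = 180000 / 175
= 1028.6 ms


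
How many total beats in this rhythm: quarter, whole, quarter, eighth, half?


Beat values:
  quarter = 1 beat
  whole = 4 beats
  quarter = 1 beat
  eighth = 0.5 beats
  half = 2 beats
Sum = 1 + 4 + 1 + 0.5 + 2
= 8.5 beats


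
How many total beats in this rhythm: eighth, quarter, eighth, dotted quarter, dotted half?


Let's work it out.
Beat values:
  eighth = 0.5 beats
  quarter = 1 beat
  eighth = 0.5 beats
  dotted quarter = 1.5 beats
  dotted half = 3 beats
Sum = 0.5 + 1 + 0.5 + 1.5 + 3
= 6.5 beats


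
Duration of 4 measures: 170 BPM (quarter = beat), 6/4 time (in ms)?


Let's work it out.
Quarter-note beat duration = 60000 / 170 ms
Beats per measure (6/4) = 6
One measure = 6 × 60000 / 170 = 360000 / 170 ms
4 measures = 4 × 360000 / 170 = 1440000 / 170
= 8470.6 ms


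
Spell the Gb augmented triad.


Augmented triad = root + major 3rd (4 semitones) + augmented 5th (8 semitones)
A triad on Gb stacks thirds, so the chord tones use letter names G-B-D
Root: Gb
Major 3rd above Gb: Bb
Augmented 5th above Gb: D
Chord = Gb Bb D


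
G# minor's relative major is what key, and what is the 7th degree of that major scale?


Reasoning:
The relative major shares the key signature and is a minor 3rd above the minor tonic
A minor 3rd above G# is B
→ relative major of G# minor is B major
B major scale: B C# D# E F# G# A#
= B major; 7th degree = A#


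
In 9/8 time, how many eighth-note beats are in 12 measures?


Step by step:
Time signature 9/8: the bottom number 8 means the eighth note gets one count
The top number 9 means 9 eighth-note beats per measure
Total = 9 × 12 measures
= 108 eighth-note beats


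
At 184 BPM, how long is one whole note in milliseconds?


Solution.
One quarter-note beat = 60000 / BPM = 60000 / 184 ms
Whole note = 4 × quarter note
Duration = 4 × 60000 / 184 = 240000 / 184
= 1304.3 ms


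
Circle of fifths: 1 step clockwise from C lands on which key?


Reasoning:
Each clockwise step on the circle of fifths moves up a perfect 5th
From C: C → G
= G


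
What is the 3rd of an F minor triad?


Minor triad = root + minor 3rd (3 semitones) + perfect 5th (7 semitones)
A triad on F stacks thirds, so the chord tones use letter names F-A-C
Root: F
Minor 3rd above F: Ab
Perfect 5th above F: C
The 3rd = Ab


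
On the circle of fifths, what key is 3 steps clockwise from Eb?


Working:
Each clockwise step on the circle of fifths moves up a perfect 5th
From Eb: Eb → Bb → F → C
= C


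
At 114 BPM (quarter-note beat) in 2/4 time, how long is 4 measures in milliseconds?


Step by step:
Quarter-note beat duration = 60000 / 114 ms
Beats per measure (2/4) = 2
One measure = 2 × 60000 / 114 = 120000 / 114 ms
4 measures = 4 × 120000 / 114 = 480000 / 114
= 4210.5 ms


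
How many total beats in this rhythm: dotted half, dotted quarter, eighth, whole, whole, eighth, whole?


Step by step:
Beat values:
  dotted half = 3 beats
  dotted quarter = 1.5 beats
  eighth = 0.5 beats
  whole = 4 beats
  whole = 4 beats
  eighth = 0.5 beats
  whole = 4 beats
Sum = 3 + 1.5 + 0.5 + 4 + 4 + 0.5 + 4
= 17.5 beats


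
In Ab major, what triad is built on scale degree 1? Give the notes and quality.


Step by step:
Ab major scale: Ab Bb C Db Eb F G
Diatonic triad on degree 1 stacks scale notes 1, 3, 5: Ab C Eb
Ab→C = 4 semitones; Ab→Eb = 7 semitones → major triad
= Ab C Eb (major)


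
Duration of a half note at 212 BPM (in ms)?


Step by step:
One quarter-note beat = 60000 / BPM = 60000 / 212 ms
Half note = 2 × quarter note
Duration = 2 × 60000 / 212 = 120000 / 212
= 566.0 ms


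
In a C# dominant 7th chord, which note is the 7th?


Let's work it out.
Dominant 7th chord = root + major 3rd + perfect 5th + minor 7th
Seventh chords stack in thirds, so the letter names are C-E-G-B
Root: C#
Major 3rd above C#: E#
Perfect 5th above C#: G#
Minor 7th above C#: B
The 7th = B


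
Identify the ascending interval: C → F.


Solution.
Letter names: C → F spans 4 letter names → a 4th
Semitones: C → F = 5 half-steps
A 4th of 5 semitones is a perfect 4th
= perfect 4th


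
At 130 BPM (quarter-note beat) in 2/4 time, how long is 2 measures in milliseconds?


Quarter-note beat duration = 60000 / 130 ms
Beats per measure (2/4) = 2
One measure = 2 × 60000 / 130 = 120000 / 130 ms
2 measures = 2 × 120000 / 130 = 240000 / 130
= 1846.2 ms


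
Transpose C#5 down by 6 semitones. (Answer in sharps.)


Solution.
C#5: chromatic position 1 in octave 5 → absolute = 5×12 + 1 = 61
Transpose down 6: 61 - 6 = 55
55 = 4×12 + 7 → G in octave 4
Result = G4


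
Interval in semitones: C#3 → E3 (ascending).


Absolute semitone position = octave×12 + chromatic position
C#3: 3×12 + 1 = 37
E3: 3×12 + 4 = 40
Difference = 40 - 37 = 3
= 3 semitones


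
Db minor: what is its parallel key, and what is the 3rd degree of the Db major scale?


Parallel keys share the same tonic but differ in mode
Db minor → parallel is Db major
Db major scale: Db Eb F Gb Ab Bb C
= Db major; 3rd degree = F


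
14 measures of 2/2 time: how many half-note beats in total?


Time signature 2/2: the bottom number 2 means the half note gets one count
The top number 2 means 2 half-note beats per measure
Total = 2 × 14 measures
= 28 half-note beats


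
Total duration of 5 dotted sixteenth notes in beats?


Solution.
Base sixteenth note = 1/4 beats
Dot 1 adds half the previous value: +1/8
One dotted sixteenth = 1/4 + 1/8 = 3/8
5 of them = 5 × 3/8 = 15/8
= 15/8 beats


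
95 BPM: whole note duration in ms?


Step by step:
One quarter-note beat = 60000 / BPM = 60000 / 95 ms
Whole note = 4 × quarter note
Duration = 4 × 60000 / 95 = 240000 / 95
= 2526.3 ms


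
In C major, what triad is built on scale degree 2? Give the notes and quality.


Reasoning:
C major scale: C D E F G A B
Diatonic triad on degree 2 stacks scale notes 2, 4, 6: D F A
D→F = 3 semitones; D→A = 7 semitones → minor triad
= D F A (minor)


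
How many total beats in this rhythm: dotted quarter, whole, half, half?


Reasoning:
Beat values:
  dotted quarter = 1.5 beats
  whole = 4 beats
  half = 2 beats
  half = 2 beats
Sum = 1.5 + 4 + 2 + 2
= 9.5 beats


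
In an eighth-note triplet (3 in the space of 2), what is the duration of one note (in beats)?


Step by step:
Triplet: 3 notes occupy the space of 2 eighth notes
Space = 2 × 1/2 = 1 beat
Each triplet note = 1 / 3 = 1/3 beats
= 1/3 beats


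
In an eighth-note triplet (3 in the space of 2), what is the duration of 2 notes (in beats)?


Solution.
Triplet: 3 notes occupy the space of 2 eighth notes
Space = 2 × 1/2 = 1 beat
Each triplet note = 1 / 3 = 1/3 beats
2 notes = 2 × 1/3 = 2/3
= 2/3 beats


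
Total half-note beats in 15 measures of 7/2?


Reasoning:
Time signature 7/2: the bottom number 2 means the half note gets one count
The top number 7 means 7 half-note beats per measure
Total = 7 × 15 measures
= 105 half-note beats


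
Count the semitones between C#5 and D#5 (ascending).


Step by step:
Absolute semitone position = octave×12 + chromatic position
C#5: 5×12 + 1 = 61
D#5: 5×12 + 3 = 63
Difference = 63 - 61 = 2
= 2 semitones


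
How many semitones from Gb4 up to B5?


Let's work it out.
Absolute semitone position = octave×12 + chromatic position
Gb4: 4×12 + 6 = 54
B5: 5×12 + 11 = 71
Difference = 71 - 54 = 17
= 17 semitones


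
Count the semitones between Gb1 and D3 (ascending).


Let's work it out.
Absolute semitone position = octave×12 + chromatic position
Gb1: 1×12 + 6 = 18
D3: 3×12 + 2 = 38
Difference = 38 - 18 = 20
= 20 semitones


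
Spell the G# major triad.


Step by step:
Major triad = root + major 3rd (4 semitones) + perfect 5th (7 semitones)
A triad on G# stacks thirds, so the chord tones use letter names G-B-D
Root: G#
Major 3rd above G#: B#
Perfect 5th above G#: D#
Chord = G# B# D#


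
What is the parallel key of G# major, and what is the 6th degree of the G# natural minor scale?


Let's work it out.
Parallel keys share the same tonic but differ in mode
G# major → parallel is G# minor
G# natural minor scale: G# A# B C# D# E F#
= G# minor; 6th degree = E


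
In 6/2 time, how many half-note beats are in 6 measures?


Time signature 6/2: the bottom number 2 means the half note gets one count
The top number 6 means 6 half-note beats per measure
Total = 6 × 6 measures
= 36 half-note beats


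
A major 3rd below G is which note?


Solution.
A 3rd spans 3 letter names, so from G we land on E
A major 3rd = 4 semitones below G
Spell E at that pitch: Eb
= Eb


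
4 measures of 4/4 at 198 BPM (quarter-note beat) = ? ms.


Step by step:
Quarter-note beat duration = 60000 / 198 ms
Beats per measure (4/4) = 4
One measure = 4 × 60000 / 198 = 240000 / 198 ms
4 measures = 4 × 240000 / 198 = 960000 / 198
= 4848.5 ms


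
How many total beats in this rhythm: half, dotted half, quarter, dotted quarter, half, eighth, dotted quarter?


Step by step:
Beat values:
  half = 2 beats
  dotted half = 3 beats
  quarter = 1 beat
  dotted quarter = 1.5 beats
  half = 2 beats
  eighth = 0.5 beats
  dotted quarter = 1.5 beats
Sum = 2 + 3 + 1 + 1.5 + 2 + 0.5 + 1.5
= 11.5 beats


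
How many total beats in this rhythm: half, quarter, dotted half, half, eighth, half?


Let's work it out.
Beat values:
  half = 2 beats
  quarter = 1 beat
  dotted half = 3 beats
  half = 2 beats
  eighth = 0.5 beats
  half = 2 beats
Sum = 2 + 1 + 3 + 2 + 0.5 + 2
= 10.5 beats


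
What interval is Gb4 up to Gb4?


Step by step:
Letter names: G → G spans 1 letter name → a unison
Semitones: Gb4 → Gb4 = 0 half-steps
A unison of 0 semitones is a perfect unison
= perfect unison


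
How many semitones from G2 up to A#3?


Solution.
Absolute semitone position = octave×12 + chromatic position
G2: 2×12 + 7 = 31
A#3: 3×12 + 10 = 46
Difference = 46 - 31 = 15
= 15 semitones


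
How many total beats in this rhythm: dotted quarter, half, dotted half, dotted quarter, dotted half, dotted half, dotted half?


Solution.
Beat values:
  dotted quarter = 1.5 beats
  half = 2 beats
  dotted half = 3 beats
  dotted quarter = 1.5 beats
  dotted half = 3 beats
  dotted half = 3 beats
  dotted half = 3 beats
Sum = 1.5 + 2 + 3 + 1.5 + 3 + 3 + 3
= 17 beats


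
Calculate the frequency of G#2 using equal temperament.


Solution.
f = 440 × 2^(n/12) where n = semitones from A4
G#2: -25 semitones from A4
f = 440 × 2^(-25/12)
f = 103.83 Hz


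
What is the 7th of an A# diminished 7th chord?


Reasoning:
Diminished 7th chord = root + minor 3rd + diminished 5th + diminished 7th
Seventh chords stack in thirds, so the letter names are A-C-E-G
Root: A#
Minor 3rd above A#: C#
Diminished 5th above A#: E
Diminished 7th above A#: G
The 7th = G


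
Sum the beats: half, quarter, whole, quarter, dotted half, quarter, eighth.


Step by step:
Beat values:
  half = 2 beats
  quarter = 1 beat
  whole = 4 beats
  quarter = 1 beat
  dotted half = 3 beats
  quarter = 1 beat
  eighth = 0.5 beats
Sum = 2 + 1 + 4 + 1 + 3 + 1 + 0.5
= 12.5 beats


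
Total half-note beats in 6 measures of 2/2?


Time signature 2/2: the bottom number 2 means the half note gets one count
The top number 2 means 2 half-note beats per measure
Total = 2 × 6 measures
= 12 half-note beats


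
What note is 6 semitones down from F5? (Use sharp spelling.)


F5: chromatic position 5 in octave 5 → absolute = 5×12 + 5 = 65
Transpose down 6: 65 - 6 = 59
59 = 4×12 + 11 → B in octave 4
Result = B4


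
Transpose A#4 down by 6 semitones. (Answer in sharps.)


Solution.
A#4: chromatic position 10 in octave 4 → absolute = 4×12 + 10 = 58
Transpose down 6: 58 - 6 = 52
52 = 4×12 + 4 → E in octave 4
Result = E4


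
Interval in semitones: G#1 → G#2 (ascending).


Step by step:
Absolute semitone position = octave×12 + chromatic position
G#1: 1×12 + 8 = 20
G#2: 2×12 + 8 = 32
Difference = 32 - 20 = 12
= 12 semitones


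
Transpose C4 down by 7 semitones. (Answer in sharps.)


Step by step:
C4: chromatic position 0 in octave 4 → absolute = 4×12 + 0 = 48
Transpose down 7: 48 - 7 = 41
41 = 3×12 + 5 → F in octave 3
Result = F3


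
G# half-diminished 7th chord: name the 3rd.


Half-diminished 7th chord = root + minor 3rd + diminished 5th + minor 7th
Seventh chords stack in thirds, so the letter names are G-B-D-F
Root: G#
Minor 3rd above G#: B
Diminished 5th above G#: D
Minor 7th above G#: F#
The 3rd = B


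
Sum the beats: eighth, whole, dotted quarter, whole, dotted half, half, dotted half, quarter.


Reasoning:
Beat values:
  eighth = 0.5 beats
  whole = 4 beats
  dotted quarter = 1.5 beats
  whole = 4 beats
  dotted half = 3 beats
  half = 2 beats
  dotted half = 3 beats
  quarter = 1 beat
Sum = 0.5 + 4 + 1.5 + 4 + 3 + 2 + 3 + 1
= 19 beats


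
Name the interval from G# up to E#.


Solution.
Letter names: G → E spans 6 letter names → a 6th
Semitones: G# → E# = 9 half-steps
A 6th of 9 semitones is a major 6th
= major 6th


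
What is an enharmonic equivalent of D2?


Working:
Enharmonic notes sound the same pitch but are spelled with different letter names
D and C## name the same pitch class
= C##2


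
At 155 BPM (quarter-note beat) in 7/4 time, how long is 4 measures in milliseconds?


Solution.
Quarter-note beat duration = 60000 / 155 ms
Beats per measure (7/4) = 7
One measure = 7 × 60000 / 155 = 420000 / 155 ms
4 measures = 4 × 420000 / 155 = 1680000 / 155
= 10838.7 ms


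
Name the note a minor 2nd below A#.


Working:
A 2nd spans 2 letter names, so from A we land on G
A minor 2nd = 1 semitone below A#
Spell G at that pitch: G##
= G##


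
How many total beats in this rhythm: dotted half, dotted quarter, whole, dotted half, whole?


Let's work it out.
Beat values:
  dotted half = 3 beats
  dotted quarter = 1.5 beats
  whole = 4 beats
  dotted half = 3 beats
  whole = 4 beats
Sum = 3 + 1.5 + 4 + 3 + 4
= 15.5 beats


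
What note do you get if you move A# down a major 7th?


major 7th: 7 letter names, 11 semitones
Letter: A - 6 → B
Pitch: A# - 11 semitones, spelled as a B → B
= B


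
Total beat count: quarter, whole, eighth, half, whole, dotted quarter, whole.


Step by step:
Beat values:
  quarter = 1 beat
  whole = 4 beats
  eighth = 0.5 beats
  half = 2 beats
  whole = 4 beats
  dotted quarter = 1.5 beats
  whole = 4 beats
Sum = 1 + 4 + 0.5 + 2 + 4 + 1.5 + 4
= 17 beats


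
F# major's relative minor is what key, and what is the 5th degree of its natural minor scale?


The relative minor shares the major's key signature and starts on its 6th degree
6th degree = a major 6th above the tonic; a major 6th above F# is D#
→ relative minor of F# major is D# minor
D# natural minor scale: D# E# F# G# A# B C#
= D# minor; 5th degree = A#


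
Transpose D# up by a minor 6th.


Working:
minor 6th: 6 letter names, 8 semitones
Letter: D + 5 → B
Pitch: D# + 8 semitones, spelled as a B → B
= B


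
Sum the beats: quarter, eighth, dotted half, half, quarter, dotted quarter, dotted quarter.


Solution.
Beat values:
  quarter = 1 beat
  eighth = 0.5 beats
  dotted half = 3 beats
  half = 2 beats
  quarter = 1 beat
  dotted quarter = 1.5 beats
  dotted quarter = 1.5 beats
Sum = 1 + 0.5 + 3 + 2 + 1 + 1.5 + 1.5
= 10.5 beats


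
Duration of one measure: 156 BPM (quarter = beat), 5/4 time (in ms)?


Solution.
Quarter-note beat duration = 60000 / 156 ms
Beats per measure (5/4) = 5
One measure = 5 × 60000 / 156 = 300000 / 156 ms
= 1923.1 ms


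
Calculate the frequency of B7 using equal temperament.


Working:
f = 440 × 2^(n/12) where n = semitones from A4
B7: 38 semitones from A4
f = 440 × 2^(38/12)
f = 3951.07 Hz


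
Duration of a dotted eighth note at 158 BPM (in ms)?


One quarter-note beat = 60000 / BPM = 60000 / 158 ms
Dotted eighth note = 3/4 × quarter note
Duration = 3/4 × 60000 / 158 = 45000 / 158
= 284.8 ms


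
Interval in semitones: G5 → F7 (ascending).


Solution.
Absolute semitone position = octave×12 + chromatic position
G5: 5×12 + 7 = 67
F7: 7×12 + 5 = 89
Difference = 89 - 67 = 22
= 22 semitones


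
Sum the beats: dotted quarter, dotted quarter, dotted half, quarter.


Step by step:
Beat values:
  dotted quarter = 1.5 beats
  dotted quarter = 1.5 beats
  dotted half = 3 beats
  quarter = 1 beat
Sum = 1.5 + 1.5 + 3 + 1
= 7 beats


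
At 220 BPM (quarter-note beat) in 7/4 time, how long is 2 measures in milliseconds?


Reasoning:
Quarter-note beat duration = 60000 / 220 ms
Beats per measure (7/4) = 7
One measure = 7 × 60000 / 220 = 420000 / 220 ms
2 measures = 2 × 420000 / 220 = 840000 / 220
= 3818.2 ms


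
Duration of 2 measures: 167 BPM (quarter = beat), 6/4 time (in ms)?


Working:
Quarter-note beat duration = 60000 / 167 ms
Beats per measure (6/4) = 6
One measure = 6 × 60000 / 167 = 360000 / 167 ms
2 measures = 2 × 360000 / 167 = 720000 / 167
= 4311.4 ms


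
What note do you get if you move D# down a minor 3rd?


minor 3rd: 3 letter names, 3 semitones
Letter: D - 2 → B
Pitch: D# - 3 semitones, spelled as a B → B#
= B#


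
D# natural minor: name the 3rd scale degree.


Reasoning:
Natural minor scale pattern: W-H-W-W-H-W-W (2-1-2-2-1-2-2 semitones)
Starting from D#:
  D# + 2 semitones → E#
  E# + 1 semitone → F#
  F# + 2 semitones → G#
  G# + 2 semitones → A#
  A# + 1 semitone → B
  B + 2 semitones → C#
  C# + 2 semitones → D#
Scale: D# E# F# G# A# B C#
Degree 3 = F#


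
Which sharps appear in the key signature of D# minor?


Sharp minor keys follow the circle of fifths: A(0), E(1), B(2), F#(3), C#(4), G#(5), D#(6), A#(7)
D# minor has 6 sharps
Order of sharps: F# C# G# D# A# E# B# → first 6: F#, C#, G#, D#, A#, E#
= F#, C#, G#, D#, A#, E#


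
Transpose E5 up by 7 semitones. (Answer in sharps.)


Let's work it out.
E5: chromatic position 4 in octave 5 → absolute = 5×12 + 4 = 64
Transpose up 7: 64 + 7 = 71
71 = 5×12 + 11 → B in octave 5
Result = B5


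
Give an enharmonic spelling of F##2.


Reasoning:
Enharmonic notes sound the same pitch but are spelled with different letter names
F## and G name the same pitch class
= G2


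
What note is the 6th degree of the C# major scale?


Let's work it out.
Major scale pattern: W-W-H-W-W-W-H (2-2-1-2-2-2-1 semitones)
Starting from C#:
  C# + 2 semitones → D#
  D# + 2 semitones → E#
  E# + 1 semitone → F#
  F# + 2 semitones → G#
  G# + 2 semitones → A#
  A# + 2 semitones → B#
  B# + 1 semitone → C#
Scale: C# D# E# F# G# A# B#
Degree 6 = A#


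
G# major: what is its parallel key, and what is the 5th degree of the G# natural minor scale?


Parallel keys share the same tonic but differ in mode
G# major → parallel is G# minor
G# natural minor scale: G# A# B C# D# E F#
= G# minor; 5th degree = D#


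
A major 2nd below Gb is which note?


Step by step:
A 2nd spans 2 letter names, so from G we land on F
A major 2nd = 2 semitones below Gb
Spell F at that pitch: Fb
= Fb


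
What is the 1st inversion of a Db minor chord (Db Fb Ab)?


Solution.
Root position: Db Fb Ab
1st inversion: move root up an octave
Bass note: Fb
Notes (bottom to top) = Fb Ab Db


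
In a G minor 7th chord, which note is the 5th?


Let's work it out.
Minor 7th chord = root + minor 3rd + perfect 5th + minor 7th
Seventh chords stack in thirds, so the letter names are G-B-D-F
Root: G
Minor 3rd above G: Bb
Perfect 5th above G: D
Minor 7th above G: F
The 5th = D


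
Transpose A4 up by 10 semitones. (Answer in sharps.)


Working:
A4: chromatic position 9 in octave 4 → absolute = 4×12 + 9 = 57
Transpose up 10: 57 + 10 = 67
67 = 5×12 + 7 → G in octave 5
Result = G5


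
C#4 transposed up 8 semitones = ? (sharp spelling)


Reasoning:
C#4: chromatic position 1 in octave 4 → absolute = 4×12 + 1 = 49
Transpose up 8: 49 + 8 = 57
57 = 4×12 + 9 → A in octave 4
Result = A4


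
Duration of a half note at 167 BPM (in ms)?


Reasoning:
One quarter-note beat = 60000 / BPM = 60000 / 167 ms
Half note = 2 × quarter note
Duration = 2 × 60000 / 167 = 120000 / 167
= 718.6 ms


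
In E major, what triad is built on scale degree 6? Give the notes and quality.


Solution.
E major scale: E F# G# A B C# D#
Diatonic triad on degree 6 stacks scale notes 6, 1, 3: C# E G#
C#→E = 3 semitones; C#→G# = 7 semitones → minor triad
= C# E G# (minor)


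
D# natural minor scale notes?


Reasoning:
Natural minor scale pattern: W-H-W-W-H-W-W (2-1-2-2-1-2-2 semitones)
Starting from D#:
  D# + 2 semitones → E#
  E# + 1 semitone → F#
  F# + 2 semitones → G#
  G# + 2 semitones → A#
  A# + 1 semitone → B
  B + 2 semitones → C#
  C# + 2 semitones → D#
Scale = D# E# F# G# A# B C#


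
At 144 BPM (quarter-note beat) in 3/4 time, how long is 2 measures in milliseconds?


Step by step:
Quarter-note beat duration = 60000 / 144 ms
Beats per measure (3/4) = 3
One measure = 3 × 60000 / 144 = 180000 / 144 ms
2 measures = 2 × 180000 / 144 = 360000 / 144
= 2500.0 ms


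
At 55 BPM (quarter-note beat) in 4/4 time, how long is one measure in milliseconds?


Step by step:
Quarter-note beat duration = 60000 / 55 ms
Beats per measure (4/4) = 4
One measure = 4 × 60000 / 55 = 240000 / 55 ms
= 4363.6 ms


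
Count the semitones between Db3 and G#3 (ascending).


Absolute semitone position = octave×12 + chromatic position
Db3: 3×12 + 1 = 37
G#3: 3×12 + 8 = 44
Difference = 44 - 37 = 7
= 7 semitones


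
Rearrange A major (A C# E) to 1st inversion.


Working:
Root position: A C# E
1st inversion: move root up an octave
Bass note: C#
Notes (bottom to top) = C# E A


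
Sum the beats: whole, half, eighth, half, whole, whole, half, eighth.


Beat values:
  whole = 4 beats
  half = 2 beats
  eighth = 0.5 beats
  half = 2 beats
  whole = 4 beats
  whole = 4 beats
  half = 2 beats
  eighth = 0.5 beats
Sum = 4 + 2 + 0.5 + 2 + 4 + 4 + 2 + 0.5
= 19 beats


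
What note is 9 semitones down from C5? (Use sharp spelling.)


C5: chromatic position 0 in octave 5 → absolute = 5×12 + 0 = 60
Transpose down 9: 60 - 9 = 51
51 = 4×12 + 3 → D# in octave 4
Result = D#4


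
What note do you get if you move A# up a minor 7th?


minor 7th: 7 letter names, 10 semitones
Letter: A + 6 → G
Pitch: A# + 10 semitones, spelled as a G → G#
= G#


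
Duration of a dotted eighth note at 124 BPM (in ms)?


Solution.
One quarter-note beat = 60000 / BPM = 60000 / 124 ms
Dotted eighth note = 3/4 × quarter note
Duration = 3/4 × 60000 / 124 = 45000 / 124
= 362.9 ms


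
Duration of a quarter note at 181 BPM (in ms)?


Reasoning:
One quarter-note beat = 60000 / BPM = 60000 / 181 ms
Duration = 60000 / 181
= 331.5 ms


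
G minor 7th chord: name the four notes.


Working:
Minor 7th chord = root + minor 3rd + perfect 5th + minor 7th
Seventh chords stack in thirds, so the letter names are G-B-D-F
Root: G
Minor 3rd above G: Bb
Perfect 5th above G: D
Minor 7th above G: F
Chord = G Bb D F


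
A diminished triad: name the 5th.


Diminished triad = root + minor 3rd (3 semitones) + diminished 5th (6 semitones)
A triad on A stacks thirds, so the chord tones use letter names A-C-E
Root: A
Minor 3rd above A: C
Diminished 5th above A: Eb
The 5th = Eb


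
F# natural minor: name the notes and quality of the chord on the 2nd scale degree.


Let's work it out.
F# natural minor scale: F# G# A B C# D E
Diatonic triad on degree 2 stacks scale notes 2, 4, 6: G# B D
G#→B = 3 semitones; G#→D = 6 semitones → diminished triad
= G# B D (diminished)


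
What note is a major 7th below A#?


Let's work it out.
A 7th spans 7 letter names, so from A we land on B
A major 7th = 11 semitones below A#
Spell B at that pitch: B
= B


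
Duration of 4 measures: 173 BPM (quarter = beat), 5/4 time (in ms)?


Solution.
Quarter-note beat duration = 60000 / 173 ms
Beats per measure (5/4) = 5
One measure = 5 × 60000 / 173 = 300000 / 173 ms
4 measures = 4 × 300000 / 173 = 1200000 / 173
= 6936.4 ms


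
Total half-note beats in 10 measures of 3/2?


Working:
Time signature 3/2: the bottom number 2 means the half note gets one count
The top number 3 means 3 half-note beats per measure
Total = 3 × 10 measures
= 30 half-note beats


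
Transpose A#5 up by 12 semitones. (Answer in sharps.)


A#5: chromatic position 10 in octave 5 → absolute = 5×12 + 10 = 70
Transpose up 12: 70 + 12 = 82
82 = 6×12 + 10 → A# in octave 6
Result = A#6


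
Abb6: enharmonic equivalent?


Step by step:
Enharmonic notes sound the same pitch but are spelled with different letter names
Abb and G name the same pitch class
= G6


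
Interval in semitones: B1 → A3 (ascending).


Let's work it out.
Absolute semitone position = octave×12 + chromatic position
B1: 1×12 + 11 = 23
A3: 3×12 + 9 = 45
Difference = 45 - 23 = 22
= 22 semitones


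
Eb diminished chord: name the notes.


Step by step:
Diminished triad = root + minor 3rd (3 semitones) + diminished 5th (6 semitones)
A triad on Eb stacks thirds, so the chord tones use letter names E-G-B
Root: Eb
Minor 3rd above Eb: Gb
Diminished 5th above Eb: Bbb
Chord = Eb Gb Bbb


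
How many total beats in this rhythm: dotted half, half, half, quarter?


Step by step:
Beat values:
  dotted half = 3 beats
  half = 2 beats
  half = 2 beats
  quarter = 1 beat
Sum = 3 + 2 + 2 + 1
= 8 beats


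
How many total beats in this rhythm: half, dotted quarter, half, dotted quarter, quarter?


Step by step:
Beat values:
  half = 2 beats
  dotted quarter = 1.5 beats
  half = 2 beats
  dotted quarter = 1.5 beats
  quarter = 1 beat
Sum = 2 + 1.5 + 2 + 1.5 + 1
= 8 beats


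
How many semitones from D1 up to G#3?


Absolute semitone position = octave×12 + chromatic position
D1: 1×12 + 2 = 14
G#3: 3×12 + 8 = 44
Difference = 44 - 14 = 30
= 30 semitones


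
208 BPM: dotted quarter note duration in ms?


Solution.
One quarter-note beat = 60000 / BPM = 60000 / 208 ms
Dotted quarter note = 3/2 × quarter note
Duration = 3/2 × 60000 / 208 = 90000 / 208
= 432.7 ms


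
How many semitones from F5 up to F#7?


Working:
Absolute semitone position = octave×12 + chromatic position
F5: 5×12 + 5 = 65
F#7: 7×12 + 6 = 90
Difference = 90 - 65 = 25
= 25 semitones


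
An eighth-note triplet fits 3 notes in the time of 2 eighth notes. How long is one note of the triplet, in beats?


Step by step:
Triplet: 3 notes occupy the space of 2 eighth notes
Space = 2 × 1/2 = 1 beat
Each triplet note = 1 / 3 = 1/3 beats
= 1/3 beats


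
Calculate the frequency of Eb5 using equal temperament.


f = 440 × 2^(n/12) where n = semitones from A4
Eb5: 6 semitones from A4
f = 440 × 2^(6/12)
f = 622.25 Hz


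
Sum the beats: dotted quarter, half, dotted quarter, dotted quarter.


Let's work it out.
Beat values:
  dotted quarter = 1.5 beats
  half = 2 beats
  dotted quarter = 1.5 beats
  dotted quarter = 1.5 beats
Sum = 1.5 + 2 + 1.5 + 1.5
= 6.5 beats


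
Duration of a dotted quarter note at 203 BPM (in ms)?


Let's work it out.
One quarter-note beat = 60000 / BPM = 60000 / 203 ms
Dotted quarter note = 3/2 × quarter note
Duration = 3/2 × 60000 / 203 = 90000 / 203
= 443.3 ms


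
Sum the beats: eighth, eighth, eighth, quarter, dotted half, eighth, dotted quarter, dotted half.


Reasoning:
Beat values:
  eighth = 0.5 beats
  eighth = 0.5 beats
  eighth = 0.5 beats
  quarter = 1 beat
  dotted half = 3 beats
  eighth = 0.5 beats
  dotted quarter = 1.5 beats
  dotted half = 3 beats
Sum = 0.5 + 0.5 + 0.5 + 1 + 3 + 0.5 + 1.5 + 3
= 10.5 beats


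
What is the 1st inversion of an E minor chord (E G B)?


Step by step:
Root position: E G B
1st inversion: move root up an octave
Bass note: G
Notes (bottom to top) = G B E


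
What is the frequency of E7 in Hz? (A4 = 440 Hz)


f = 440 × 2^(n/12) where n = semitones from A4
E7: 31 semitones from A4
f = 440 × 2^(31/12)
f = 2637.02 Hz


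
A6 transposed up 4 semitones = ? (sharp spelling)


Solution.
A6: chromatic position 9 in octave 6 → absolute = 6×12 + 9 = 81
Transpose up 4: 81 + 4 = 85
85 = 7×12 + 1 → C# in octave 7
Result = C#7


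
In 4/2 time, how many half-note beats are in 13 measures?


Solution.
Time signature 4/2: the bottom number 2 means the half note gets one count
The top number 4 means 4 half-note beats per measure
Total = 4 × 13 measures
= 52 half-note beats


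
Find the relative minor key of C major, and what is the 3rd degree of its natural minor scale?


Working:
The relative minor shares the major's key signature and starts on its 6th degree
6th degree = a major 6th above the tonic; a major 6th above C is A
→ relative minor of C major is A minor
A natural minor scale: A B C D E F G
= A minor; 3rd degree = C


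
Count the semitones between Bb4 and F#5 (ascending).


Step by step:
Absolute semitone position = octave×12 + chromatic position
Bb4: 4×12 + 10 = 58
F#5: 5×12 + 6 = 66
Difference = 66 - 58 = 8
= 8 semitones


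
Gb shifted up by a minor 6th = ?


Solution.
minor 6th: 6 letter names, 8 semitones
Letter: G + 5 → E
Pitch: Gb + 8 semitones, spelled as an E → Ebb
= Ebb


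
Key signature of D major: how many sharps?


Reasoning:
Sharp major keys follow the circle of fifths: C(0), G(1), D(2), A(3), E(4), B(5), F#(6), C#(7)
D major has 2 sharps
Order of sharps: F# C# G# D# A# E# B# → first 2: F#, C#
= 2 sharps


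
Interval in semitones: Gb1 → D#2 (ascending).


Absolute semitone position = octave×12 + chromatic position
Gb1: 1×12 + 6 = 18
D#2: 2×12 + 3 = 27
Difference = 27 - 18 = 9
= 9 semitones


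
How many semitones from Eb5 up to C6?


Absolute semitone position = octave×12 + chromatic position
Eb5: 5×12 + 3 = 63
C6: 6×12 + 0 = 72
Difference = 72 - 63 = 9
= 9 semitones


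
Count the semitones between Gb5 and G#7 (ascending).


Absolute semitone position = octave×12 + chromatic position
Gb5: 5×12 + 6 = 66
G#7: 7×12 + 8 = 92
Difference = 92 - 66 = 26
= 26 semitones


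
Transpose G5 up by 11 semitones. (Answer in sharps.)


G5: chromatic position 7 in octave 5 → absolute = 5×12 + 7 = 67
Transpose up 11: 67 + 11 = 78
78 = 6×12 + 6 → F# in octave 6
Result = F#6


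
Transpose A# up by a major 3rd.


major 3rd: 3 letter names, 4 semitones
Letter: A + 2 → C
Pitch: A# + 4 semitones, spelled as a C → C##
= C##


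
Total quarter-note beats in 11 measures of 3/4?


Working:
Time signature 3/4: the bottom number 4 means the quarter note gets one count
The top number 3 means 3 quarter-note beats per measure
Total = 3 × 11 measures
= 33 quarter-note beats


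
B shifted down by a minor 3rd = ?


Working:
minor 3rd: 3 letter names, 3 semitones
Letter: B - 2 → G
Pitch: B - 3 semitones, spelled as a G → G#
= G#


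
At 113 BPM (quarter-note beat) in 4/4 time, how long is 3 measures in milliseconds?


Reasoning:
Quarter-note beat duration = 60000 / 113 ms
Beats per measure (4/4) = 4
One measure = 4 × 60000 / 113 = 240000 / 113 ms
3 measures = 3 × 240000 / 113 = 720000 / 113
= 6371.7 ms


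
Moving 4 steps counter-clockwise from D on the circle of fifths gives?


Each counter-clockwise step moves down a perfect 5th (= up a perfect 4th)
From D: D → G → C → F → Bb
= Bb


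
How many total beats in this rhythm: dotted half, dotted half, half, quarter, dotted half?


Reasoning:
Beat values:
  dotted half = 3 beats
  dotted half = 3 beats
  half = 2 beats
  quarter = 1 beat
  dotted half = 3 beats
Sum = 3 + 3 + 2 + 1 + 3
= 12 beats


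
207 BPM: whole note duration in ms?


One quarter-note beat = 60000 / BPM = 60000 / 207 ms
Whole note = 4 × quarter note
Duration = 4 × 60000 / 207 = 240000 / 207
= 1159.4 ms


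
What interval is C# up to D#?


Step by step:
Letter names: C → D spans 2 letter names → a 2nd
Semitones: C# → D# = 2 half-steps
A 2nd of 2 semitones is a major 2nd
= major 2nd


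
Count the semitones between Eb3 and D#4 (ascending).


Working:
Absolute semitone position = octave×12 + chromatic position
Eb3: 3×12 + 3 = 39
D#4: 4×12 + 3 = 51
Difference = 51 - 39 = 12
= 12 semitones


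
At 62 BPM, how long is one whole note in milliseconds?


Working:
One quarter-note beat = 60000 / BPM = 60000 / 62 ms
Whole note = 4 × quarter note
Duration = 4 × 60000 / 62 = 240000 / 62
= 3871.0 ms


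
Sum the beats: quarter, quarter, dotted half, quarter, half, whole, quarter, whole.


Solution.
Beat values:
  quarter = 1 beat
  quarter = 1 beat
  dotted half = 3 beats
  quarter = 1 beat
  half = 2 beats
  whole = 4 beats
  quarter = 1 beat
  whole = 4 beats
Sum = 1 + 1 + 3 + 1 + 2 + 4 + 1 + 4
= 17 beats
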